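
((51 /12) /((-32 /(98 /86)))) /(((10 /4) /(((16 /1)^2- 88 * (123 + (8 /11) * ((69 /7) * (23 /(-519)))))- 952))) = 695.70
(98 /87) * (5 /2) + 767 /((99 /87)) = 215914/319 = 676.85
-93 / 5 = -18.60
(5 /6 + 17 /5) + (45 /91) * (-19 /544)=3130679/742560 = 4.22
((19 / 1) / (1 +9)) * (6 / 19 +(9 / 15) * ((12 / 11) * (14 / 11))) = 6603/3025 = 2.18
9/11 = 0.82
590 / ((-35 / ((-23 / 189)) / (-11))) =-29854/1323 = -22.57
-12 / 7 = -1.71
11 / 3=3.67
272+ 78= 350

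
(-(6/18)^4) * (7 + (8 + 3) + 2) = -0.25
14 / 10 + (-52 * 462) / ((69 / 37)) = -1481319/115 = -12881.03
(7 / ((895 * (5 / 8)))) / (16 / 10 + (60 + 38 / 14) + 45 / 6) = 784/4499165 = 0.00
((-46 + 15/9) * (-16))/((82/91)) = 96824/123 = 787.19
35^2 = 1225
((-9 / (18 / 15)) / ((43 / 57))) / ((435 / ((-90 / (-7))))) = -2565/8729 = -0.29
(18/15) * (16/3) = 32/5 = 6.40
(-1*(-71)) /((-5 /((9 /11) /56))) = -639/3080 = -0.21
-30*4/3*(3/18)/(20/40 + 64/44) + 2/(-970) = -213529/62565 = -3.41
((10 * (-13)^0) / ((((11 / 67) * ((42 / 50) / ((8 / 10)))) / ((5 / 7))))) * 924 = 268000/7 = 38285.71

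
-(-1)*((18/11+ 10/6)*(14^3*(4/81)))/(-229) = -1196384/612117 = -1.95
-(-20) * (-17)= -340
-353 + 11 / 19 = -6696/19 = -352.42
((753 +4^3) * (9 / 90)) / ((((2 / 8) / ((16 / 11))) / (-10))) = -4753.45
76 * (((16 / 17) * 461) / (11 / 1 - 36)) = -560576/425 = -1319.00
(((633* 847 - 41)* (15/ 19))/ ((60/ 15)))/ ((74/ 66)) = 132687225/1406 = 94372.14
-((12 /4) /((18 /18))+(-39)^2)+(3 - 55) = -1576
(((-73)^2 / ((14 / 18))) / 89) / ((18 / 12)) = 31974/623 = 51.32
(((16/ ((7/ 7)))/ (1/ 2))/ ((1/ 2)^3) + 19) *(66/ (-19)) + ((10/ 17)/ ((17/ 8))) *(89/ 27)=-954.35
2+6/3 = 4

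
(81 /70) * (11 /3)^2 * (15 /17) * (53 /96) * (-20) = -288585/1904 = -151.57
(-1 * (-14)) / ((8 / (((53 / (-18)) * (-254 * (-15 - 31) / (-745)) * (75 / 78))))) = 77.70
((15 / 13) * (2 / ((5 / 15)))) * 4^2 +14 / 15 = 21782/195 = 111.70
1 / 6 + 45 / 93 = 121/186 = 0.65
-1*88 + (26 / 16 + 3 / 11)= -7577/88 = -86.10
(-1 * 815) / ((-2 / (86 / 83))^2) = -1506935/6889 = -218.75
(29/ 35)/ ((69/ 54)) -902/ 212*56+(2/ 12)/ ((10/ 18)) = -20250149/85330 = -237.32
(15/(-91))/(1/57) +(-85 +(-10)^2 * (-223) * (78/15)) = -10560950/91 = -116054.40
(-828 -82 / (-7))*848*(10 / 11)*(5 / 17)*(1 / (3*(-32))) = 7571050/3927 = 1927.95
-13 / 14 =-0.93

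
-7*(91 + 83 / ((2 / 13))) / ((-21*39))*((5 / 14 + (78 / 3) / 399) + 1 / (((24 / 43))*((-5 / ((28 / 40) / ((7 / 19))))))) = -4002317/2872800 = -1.39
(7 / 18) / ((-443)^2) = 7/3532482 = 0.00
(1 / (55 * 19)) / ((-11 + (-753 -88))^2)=1/758569680 = 0.00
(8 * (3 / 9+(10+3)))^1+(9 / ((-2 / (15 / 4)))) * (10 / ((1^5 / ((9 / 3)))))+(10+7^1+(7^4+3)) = 2021.42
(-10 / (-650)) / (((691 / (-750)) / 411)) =-61650/8983 = -6.86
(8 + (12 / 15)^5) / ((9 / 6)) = 52048/9375 = 5.55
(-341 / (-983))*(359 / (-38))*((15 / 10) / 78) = -122419/1942408 = -0.06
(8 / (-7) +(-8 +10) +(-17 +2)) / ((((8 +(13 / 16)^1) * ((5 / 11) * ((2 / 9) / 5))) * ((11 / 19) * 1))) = -45144/329 = -137.22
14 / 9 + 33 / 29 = 703/261 = 2.69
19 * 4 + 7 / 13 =995/13 = 76.54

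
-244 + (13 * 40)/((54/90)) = 1868/3 = 622.67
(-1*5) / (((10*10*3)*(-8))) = 1/480 = 0.00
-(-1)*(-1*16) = -16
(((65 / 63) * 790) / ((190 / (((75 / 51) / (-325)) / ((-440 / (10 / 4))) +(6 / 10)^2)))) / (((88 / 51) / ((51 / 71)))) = 470169527/731265920 = 0.64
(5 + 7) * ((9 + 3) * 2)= 288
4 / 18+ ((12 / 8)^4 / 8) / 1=985/1152 = 0.86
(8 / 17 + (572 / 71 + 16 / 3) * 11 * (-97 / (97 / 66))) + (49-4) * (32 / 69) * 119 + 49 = -7187.95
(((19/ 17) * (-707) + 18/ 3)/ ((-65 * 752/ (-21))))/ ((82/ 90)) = -2519559/6813872 = -0.37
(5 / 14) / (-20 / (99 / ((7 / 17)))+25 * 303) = 1683/35696038 = 0.00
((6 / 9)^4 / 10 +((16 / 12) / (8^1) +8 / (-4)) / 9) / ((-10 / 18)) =149/450 = 0.33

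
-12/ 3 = -4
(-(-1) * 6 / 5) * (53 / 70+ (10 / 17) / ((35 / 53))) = 5883/2975 = 1.98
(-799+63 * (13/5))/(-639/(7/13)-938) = 22232/74365 = 0.30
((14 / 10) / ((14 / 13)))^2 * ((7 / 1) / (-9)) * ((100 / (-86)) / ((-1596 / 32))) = -676/22059 = -0.03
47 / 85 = 0.55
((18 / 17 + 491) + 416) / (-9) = -15437/153 = -100.90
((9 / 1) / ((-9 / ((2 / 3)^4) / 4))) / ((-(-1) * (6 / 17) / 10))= -5440/243 = -22.39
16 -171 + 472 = 317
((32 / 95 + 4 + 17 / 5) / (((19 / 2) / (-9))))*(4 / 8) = -3.66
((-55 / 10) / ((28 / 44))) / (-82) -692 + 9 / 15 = -3968031/5740 = -691.29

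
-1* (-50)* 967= 48350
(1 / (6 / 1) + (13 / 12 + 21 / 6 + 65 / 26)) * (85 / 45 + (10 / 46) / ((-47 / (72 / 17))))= 8965901/661572 = 13.55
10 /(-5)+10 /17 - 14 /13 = -550/221 = -2.49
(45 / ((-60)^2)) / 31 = 1/2480 = 0.00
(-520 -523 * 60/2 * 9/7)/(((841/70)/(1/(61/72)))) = -104292000/51301 = -2032.94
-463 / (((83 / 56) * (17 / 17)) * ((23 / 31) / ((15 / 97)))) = -65.11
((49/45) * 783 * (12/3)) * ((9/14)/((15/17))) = 62118/25 = 2484.72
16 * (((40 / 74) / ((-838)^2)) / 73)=80/474190261 = 0.00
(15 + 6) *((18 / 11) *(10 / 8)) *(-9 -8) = -16065/22 = -730.23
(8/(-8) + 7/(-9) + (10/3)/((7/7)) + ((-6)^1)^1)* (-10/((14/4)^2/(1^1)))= 3.63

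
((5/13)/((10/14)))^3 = 343/2197 = 0.16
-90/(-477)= 10/53 = 0.19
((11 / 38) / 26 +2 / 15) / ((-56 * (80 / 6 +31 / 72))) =-6423/34268780 = 0.00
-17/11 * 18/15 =-102/55 = -1.85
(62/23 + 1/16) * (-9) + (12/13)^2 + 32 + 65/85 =9296953/1057264 = 8.79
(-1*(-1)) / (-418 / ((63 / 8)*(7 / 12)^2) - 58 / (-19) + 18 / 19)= -343/52132 = -0.01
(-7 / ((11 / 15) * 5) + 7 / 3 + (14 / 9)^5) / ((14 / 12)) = 1769036/216513 = 8.17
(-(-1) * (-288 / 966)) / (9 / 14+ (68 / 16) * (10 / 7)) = -48/1081 = -0.04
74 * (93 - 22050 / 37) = -37218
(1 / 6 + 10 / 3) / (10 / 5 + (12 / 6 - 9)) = -7/10 = -0.70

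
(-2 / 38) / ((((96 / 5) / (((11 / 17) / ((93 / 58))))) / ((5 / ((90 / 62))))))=-1595/418608 = 0.00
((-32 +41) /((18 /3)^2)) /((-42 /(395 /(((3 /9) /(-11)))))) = 4345/56 = 77.59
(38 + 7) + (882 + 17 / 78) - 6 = 71855/78 = 921.22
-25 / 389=-0.06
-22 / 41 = -0.54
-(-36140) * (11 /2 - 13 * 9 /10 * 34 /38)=-3411616/19 = -179558.74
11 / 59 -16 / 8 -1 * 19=-1228/59 = -20.81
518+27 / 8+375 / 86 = 180853/344 = 525.74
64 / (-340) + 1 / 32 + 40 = 108373/2720 = 39.84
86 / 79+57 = 58.09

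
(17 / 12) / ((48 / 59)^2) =2.14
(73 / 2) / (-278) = -73/556 = -0.13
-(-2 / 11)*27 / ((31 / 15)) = 810/341 = 2.38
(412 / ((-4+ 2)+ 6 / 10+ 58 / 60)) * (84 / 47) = -1038240/611 = -1699.25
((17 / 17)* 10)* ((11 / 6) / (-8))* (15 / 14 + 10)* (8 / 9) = -8525/378 = -22.55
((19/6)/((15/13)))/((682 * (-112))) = -247/6874560 = 0.00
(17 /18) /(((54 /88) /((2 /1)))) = 748/243 = 3.08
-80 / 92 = -20/23 = -0.87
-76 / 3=-25.33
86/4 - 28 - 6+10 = -5/2 = -2.50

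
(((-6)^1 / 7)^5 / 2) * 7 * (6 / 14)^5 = -944784/40353607 = -0.02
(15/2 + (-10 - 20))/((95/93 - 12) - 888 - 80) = 837/36418 = 0.02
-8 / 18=-4/9 = -0.44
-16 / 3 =-5.33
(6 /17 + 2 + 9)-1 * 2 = 159/17 = 9.35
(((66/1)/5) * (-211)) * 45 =-125334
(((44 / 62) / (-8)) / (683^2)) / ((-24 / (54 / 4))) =99/925514176 = 0.00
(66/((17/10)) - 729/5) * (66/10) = -300069/425 = -706.04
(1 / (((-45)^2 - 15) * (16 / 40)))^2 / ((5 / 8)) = 1/404010 = 0.00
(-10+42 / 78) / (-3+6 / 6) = 4.73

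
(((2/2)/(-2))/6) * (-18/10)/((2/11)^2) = 363/80 = 4.54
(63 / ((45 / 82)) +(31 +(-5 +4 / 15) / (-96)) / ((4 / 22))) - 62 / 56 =1146959/4032 = 284.46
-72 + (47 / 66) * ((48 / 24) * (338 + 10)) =423.64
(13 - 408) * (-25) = 9875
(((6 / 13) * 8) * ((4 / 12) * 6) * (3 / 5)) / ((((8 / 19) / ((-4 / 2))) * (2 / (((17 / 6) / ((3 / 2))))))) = -1292/65 = -19.88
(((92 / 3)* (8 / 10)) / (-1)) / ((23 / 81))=-432/5 = -86.40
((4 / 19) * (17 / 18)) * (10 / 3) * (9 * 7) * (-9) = -7140/19 = -375.79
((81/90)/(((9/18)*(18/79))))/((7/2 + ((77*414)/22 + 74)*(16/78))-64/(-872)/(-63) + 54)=7052409/330221545 = 0.02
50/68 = 25/34 = 0.74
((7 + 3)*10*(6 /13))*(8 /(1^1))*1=4800/13 = 369.23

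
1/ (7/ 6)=6/7 = 0.86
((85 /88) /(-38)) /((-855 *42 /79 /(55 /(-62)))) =-6715/135366336 = 0.00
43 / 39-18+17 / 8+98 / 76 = -79927/5928 = -13.48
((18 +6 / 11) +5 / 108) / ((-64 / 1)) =-22087/76032 = -0.29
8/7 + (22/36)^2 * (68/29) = 33191/16443 = 2.02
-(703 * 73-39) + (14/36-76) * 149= -1125829/18 = -62546.06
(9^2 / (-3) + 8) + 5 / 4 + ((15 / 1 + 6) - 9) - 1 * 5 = -10.75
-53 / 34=-1.56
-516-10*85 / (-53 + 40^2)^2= -72640982/140777 = -516.00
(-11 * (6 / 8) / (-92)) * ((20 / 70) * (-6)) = -99/644 = -0.15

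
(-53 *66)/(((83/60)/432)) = -1092387.47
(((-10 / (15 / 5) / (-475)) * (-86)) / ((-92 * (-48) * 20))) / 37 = -43/232833600 = 0.00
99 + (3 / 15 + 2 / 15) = 298/3 = 99.33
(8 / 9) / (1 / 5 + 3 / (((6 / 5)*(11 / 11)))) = 80/243 = 0.33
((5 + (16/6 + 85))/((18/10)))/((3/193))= 268270/81 = 3311.98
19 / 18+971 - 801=3079/18 = 171.06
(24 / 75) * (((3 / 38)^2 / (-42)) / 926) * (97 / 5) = -291/292500250 = 0.00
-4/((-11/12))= 48/11 = 4.36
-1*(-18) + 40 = 58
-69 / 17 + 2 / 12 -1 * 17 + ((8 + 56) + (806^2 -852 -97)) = 66170471/102 = 648730.11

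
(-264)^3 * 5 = -91998720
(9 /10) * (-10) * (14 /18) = -7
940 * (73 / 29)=2366.21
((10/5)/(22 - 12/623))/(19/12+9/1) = 7476/869569 = 0.01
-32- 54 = -86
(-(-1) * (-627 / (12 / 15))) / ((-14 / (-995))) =-3119325/56 = -55702.23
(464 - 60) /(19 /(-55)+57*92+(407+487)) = 22220/337571 = 0.07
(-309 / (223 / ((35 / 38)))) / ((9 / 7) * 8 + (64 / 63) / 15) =-10220175/82909616 = -0.12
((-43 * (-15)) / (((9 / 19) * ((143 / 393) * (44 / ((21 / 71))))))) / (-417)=-0.06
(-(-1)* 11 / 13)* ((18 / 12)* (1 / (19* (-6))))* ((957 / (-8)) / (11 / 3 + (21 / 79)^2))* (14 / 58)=47575143/553074496 = 0.09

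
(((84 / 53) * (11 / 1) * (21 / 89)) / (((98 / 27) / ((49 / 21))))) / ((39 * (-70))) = -297/306605 = 0.00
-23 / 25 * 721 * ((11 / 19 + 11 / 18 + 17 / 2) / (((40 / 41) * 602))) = -160942753/14706000 = -10.94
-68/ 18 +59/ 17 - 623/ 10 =-95789/1530 = -62.61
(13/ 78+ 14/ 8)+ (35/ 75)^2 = 1921/900 = 2.13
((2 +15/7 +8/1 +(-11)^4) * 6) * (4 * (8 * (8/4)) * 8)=315101184/7 = 45014454.86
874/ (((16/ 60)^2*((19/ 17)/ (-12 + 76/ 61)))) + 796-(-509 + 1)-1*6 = -7134772/61 = -116963.48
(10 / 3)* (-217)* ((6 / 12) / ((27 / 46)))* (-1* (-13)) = -648830/81 = -8010.25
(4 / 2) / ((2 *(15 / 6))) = 2/5 = 0.40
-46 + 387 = 341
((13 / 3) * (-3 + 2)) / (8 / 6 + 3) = -1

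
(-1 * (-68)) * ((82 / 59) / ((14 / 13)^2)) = 81.49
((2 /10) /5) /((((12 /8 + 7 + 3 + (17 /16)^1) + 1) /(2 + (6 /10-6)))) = -0.01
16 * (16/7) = 256/7 = 36.57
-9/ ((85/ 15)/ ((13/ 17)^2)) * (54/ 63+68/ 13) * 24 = -4666896/34391 = -135.70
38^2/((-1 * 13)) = -1444/13 = -111.08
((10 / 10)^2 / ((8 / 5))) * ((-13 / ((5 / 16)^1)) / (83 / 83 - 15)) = 13/7 = 1.86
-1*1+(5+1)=5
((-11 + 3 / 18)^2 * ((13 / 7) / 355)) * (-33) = -120835/5964 = -20.26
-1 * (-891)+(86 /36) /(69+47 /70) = 39110168/43893 = 891.03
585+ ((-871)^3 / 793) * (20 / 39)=-78091325/183 = -426728.55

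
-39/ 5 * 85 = -663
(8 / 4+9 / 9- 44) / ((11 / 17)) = -697/11 = -63.36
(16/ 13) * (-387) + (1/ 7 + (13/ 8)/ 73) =-25304121/53144 = -476.14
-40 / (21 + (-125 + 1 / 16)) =640/1663 = 0.38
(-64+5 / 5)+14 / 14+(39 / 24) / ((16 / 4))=-1971/32 = -61.59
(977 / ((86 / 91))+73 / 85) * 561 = 249591309/430 = 580444.90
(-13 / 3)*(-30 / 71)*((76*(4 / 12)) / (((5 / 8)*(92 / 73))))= 288496/4899 = 58.89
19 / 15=1.27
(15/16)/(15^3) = 1/3600 = 0.00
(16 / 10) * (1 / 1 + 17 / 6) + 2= 8.13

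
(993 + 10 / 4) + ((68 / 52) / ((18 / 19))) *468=3283/2 = 1641.50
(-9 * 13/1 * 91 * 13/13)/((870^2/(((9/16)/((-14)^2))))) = -1521/37676800 = 0.00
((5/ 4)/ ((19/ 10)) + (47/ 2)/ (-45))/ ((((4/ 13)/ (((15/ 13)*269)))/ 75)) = 195025/19 = 10264.47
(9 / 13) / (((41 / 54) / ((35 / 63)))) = 270/533 = 0.51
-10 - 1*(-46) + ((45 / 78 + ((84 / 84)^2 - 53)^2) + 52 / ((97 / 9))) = 6923903/2522 = 2745.40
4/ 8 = 1/2 = 0.50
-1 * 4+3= -1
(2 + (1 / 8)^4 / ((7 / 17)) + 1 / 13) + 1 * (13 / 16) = 1077213/372736 = 2.89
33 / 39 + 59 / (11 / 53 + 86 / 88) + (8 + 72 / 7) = 17330891/251433 = 68.93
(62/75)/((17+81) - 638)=-31/20250 = 0.00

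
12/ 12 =1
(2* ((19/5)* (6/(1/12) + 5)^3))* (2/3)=34696508/15 = 2313100.53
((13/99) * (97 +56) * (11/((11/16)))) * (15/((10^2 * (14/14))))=2652/55 = 48.22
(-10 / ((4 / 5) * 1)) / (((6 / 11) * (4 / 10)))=-1375/24 = -57.29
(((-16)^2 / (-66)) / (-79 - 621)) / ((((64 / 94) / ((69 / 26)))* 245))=1081/12262250 = 0.00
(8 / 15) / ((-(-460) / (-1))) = -2/1725 = 0.00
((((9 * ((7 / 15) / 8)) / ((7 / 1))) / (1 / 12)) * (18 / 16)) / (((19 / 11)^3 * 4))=107811/2194880 = 0.05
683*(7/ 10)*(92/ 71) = 219926/355 = 619.51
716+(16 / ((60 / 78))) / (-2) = 3528/5 = 705.60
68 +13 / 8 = 557/8 = 69.62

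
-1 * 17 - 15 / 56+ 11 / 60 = -14351/840 = -17.08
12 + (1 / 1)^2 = 13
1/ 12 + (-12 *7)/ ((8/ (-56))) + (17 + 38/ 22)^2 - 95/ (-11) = 1375669/1452 = 947.43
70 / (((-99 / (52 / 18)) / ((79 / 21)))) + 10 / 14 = -130415/18711 = -6.97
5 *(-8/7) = -40/7 = -5.71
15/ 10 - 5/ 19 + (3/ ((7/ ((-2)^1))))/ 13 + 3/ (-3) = 591/3458 = 0.17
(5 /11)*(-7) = -35/11 = -3.18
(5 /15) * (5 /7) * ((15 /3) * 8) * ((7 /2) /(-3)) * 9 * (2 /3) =-200/3 = -66.67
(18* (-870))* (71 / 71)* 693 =-10852380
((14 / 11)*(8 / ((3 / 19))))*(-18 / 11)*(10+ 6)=-204288/121 = -1688.33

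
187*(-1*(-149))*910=25355330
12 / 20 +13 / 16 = 113/80 = 1.41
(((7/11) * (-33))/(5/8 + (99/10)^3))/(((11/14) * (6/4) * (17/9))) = -441000/45390697 = -0.01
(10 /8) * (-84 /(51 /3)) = -105/17 = -6.18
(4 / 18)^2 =4/81 = 0.05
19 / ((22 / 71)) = 1349/22 = 61.32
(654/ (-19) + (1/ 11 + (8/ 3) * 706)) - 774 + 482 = 975823/627 = 1556.34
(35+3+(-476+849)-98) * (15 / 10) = 939/2 = 469.50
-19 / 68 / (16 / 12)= -57/272 = -0.21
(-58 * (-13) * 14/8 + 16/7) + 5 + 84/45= 279017/210 = 1328.65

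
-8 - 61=-69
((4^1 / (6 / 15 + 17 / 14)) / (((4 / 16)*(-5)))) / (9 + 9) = -112/1017 = -0.11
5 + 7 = 12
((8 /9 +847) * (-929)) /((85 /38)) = -352143.22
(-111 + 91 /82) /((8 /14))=-63077/328 = -192.31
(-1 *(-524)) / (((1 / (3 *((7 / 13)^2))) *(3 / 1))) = 25676/169 = 151.93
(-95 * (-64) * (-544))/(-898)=1653760/449 = 3683.21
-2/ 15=-0.13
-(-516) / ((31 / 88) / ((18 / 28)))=204336/217 = 941.64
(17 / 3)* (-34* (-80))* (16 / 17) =43520/3 = 14506.67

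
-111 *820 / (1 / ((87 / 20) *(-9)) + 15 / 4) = -57014928/2333 = -24438.46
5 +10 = 15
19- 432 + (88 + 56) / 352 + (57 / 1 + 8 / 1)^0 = -9055/22 = -411.59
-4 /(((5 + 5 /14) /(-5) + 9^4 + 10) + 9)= -56/92105 = 0.00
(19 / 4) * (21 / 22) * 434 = 86583/44 = 1967.80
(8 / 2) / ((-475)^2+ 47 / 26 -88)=104/5864009 = 0.00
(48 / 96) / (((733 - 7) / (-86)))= -43/726 = -0.06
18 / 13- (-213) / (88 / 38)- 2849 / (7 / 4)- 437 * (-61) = 14369991/572 = 25122.36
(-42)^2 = 1764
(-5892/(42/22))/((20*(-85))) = 5401/2975 = 1.82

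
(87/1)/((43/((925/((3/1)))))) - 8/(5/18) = 127933/215 = 595.04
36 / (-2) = -18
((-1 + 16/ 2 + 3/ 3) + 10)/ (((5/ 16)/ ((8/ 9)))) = 256/5 = 51.20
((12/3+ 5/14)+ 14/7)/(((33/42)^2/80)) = 99680/121 = 823.80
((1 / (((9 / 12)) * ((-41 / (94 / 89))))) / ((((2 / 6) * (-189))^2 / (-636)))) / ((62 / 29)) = 1155824/448969311 = 0.00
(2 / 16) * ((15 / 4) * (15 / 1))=225/32 = 7.03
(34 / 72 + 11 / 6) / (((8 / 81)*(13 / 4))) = 747/104 = 7.18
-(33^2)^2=-1185921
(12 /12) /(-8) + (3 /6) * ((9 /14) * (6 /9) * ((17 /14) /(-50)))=-319/2450 = -0.13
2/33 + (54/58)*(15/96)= 6311/30624 = 0.21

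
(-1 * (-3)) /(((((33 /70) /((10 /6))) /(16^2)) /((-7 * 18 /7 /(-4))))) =134400/11 = 12218.18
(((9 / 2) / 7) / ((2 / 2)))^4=6561/38416 = 0.17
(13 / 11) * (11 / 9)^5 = 190333/59049 = 3.22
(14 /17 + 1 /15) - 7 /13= 0.35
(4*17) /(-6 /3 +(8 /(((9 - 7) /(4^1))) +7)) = 3.24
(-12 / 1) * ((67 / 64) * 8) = -201/2 = -100.50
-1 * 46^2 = -2116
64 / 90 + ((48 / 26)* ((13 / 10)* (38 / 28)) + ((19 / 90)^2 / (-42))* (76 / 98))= 33068141/8334900 = 3.97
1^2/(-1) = -1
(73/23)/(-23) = -73/529 = -0.14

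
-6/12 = -1/2 = -0.50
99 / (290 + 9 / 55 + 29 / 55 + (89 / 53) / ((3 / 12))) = 0.33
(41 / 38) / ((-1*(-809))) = 41/30742 = 0.00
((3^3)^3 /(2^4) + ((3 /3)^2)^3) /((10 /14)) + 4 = 138213/80 = 1727.66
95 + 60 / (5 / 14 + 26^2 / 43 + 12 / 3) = 97.99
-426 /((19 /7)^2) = -20874/361 = -57.82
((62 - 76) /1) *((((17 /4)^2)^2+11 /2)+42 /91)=-7739291/1664 = -4651.02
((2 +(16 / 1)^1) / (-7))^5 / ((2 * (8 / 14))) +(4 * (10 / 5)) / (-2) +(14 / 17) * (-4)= -4313056/40817 = -105.67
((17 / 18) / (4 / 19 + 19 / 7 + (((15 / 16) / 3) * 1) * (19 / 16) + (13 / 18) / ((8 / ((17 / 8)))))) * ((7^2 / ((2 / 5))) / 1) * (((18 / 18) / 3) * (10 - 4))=70904960/1068757 = 66.34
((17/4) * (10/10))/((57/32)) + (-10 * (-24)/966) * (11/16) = 46927/18354 = 2.56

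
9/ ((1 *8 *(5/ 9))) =81/40 = 2.02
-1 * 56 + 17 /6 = -319/6 = -53.17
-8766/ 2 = -4383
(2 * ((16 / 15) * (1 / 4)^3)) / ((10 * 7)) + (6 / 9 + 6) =4667/700 = 6.67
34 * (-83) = -2822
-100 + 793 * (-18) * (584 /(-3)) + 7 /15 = 41678587/15 = 2778572.47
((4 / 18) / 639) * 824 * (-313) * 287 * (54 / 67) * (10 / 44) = -740207440/156981 = -4715.27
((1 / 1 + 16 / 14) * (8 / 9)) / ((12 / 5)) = 50/63 = 0.79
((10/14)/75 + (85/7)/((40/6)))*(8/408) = 769/21420 = 0.04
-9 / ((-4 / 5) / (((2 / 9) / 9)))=5/18 = 0.28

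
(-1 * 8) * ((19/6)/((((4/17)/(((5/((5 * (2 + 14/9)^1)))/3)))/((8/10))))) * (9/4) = -2907/160 = -18.17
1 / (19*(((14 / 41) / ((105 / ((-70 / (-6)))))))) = 369/266 = 1.39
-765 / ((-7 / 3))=2295/7 = 327.86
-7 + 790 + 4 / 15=11749/15 = 783.27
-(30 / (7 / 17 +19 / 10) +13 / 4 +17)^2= -303142921/274576 = -1104.04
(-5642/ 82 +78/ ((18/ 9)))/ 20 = -611/410 = -1.49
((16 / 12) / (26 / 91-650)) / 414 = -7/1412154 = 0.00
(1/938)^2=1/879844 = 0.00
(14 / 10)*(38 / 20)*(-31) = -4123/50 = -82.46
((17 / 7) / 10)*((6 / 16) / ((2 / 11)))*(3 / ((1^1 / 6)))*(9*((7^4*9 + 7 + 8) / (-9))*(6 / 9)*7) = -4549149/5 = -909829.80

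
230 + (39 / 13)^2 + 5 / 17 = 4068/17 = 239.29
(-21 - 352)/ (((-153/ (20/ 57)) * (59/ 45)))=37300/57171 = 0.65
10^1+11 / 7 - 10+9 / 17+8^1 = 1202/119 = 10.10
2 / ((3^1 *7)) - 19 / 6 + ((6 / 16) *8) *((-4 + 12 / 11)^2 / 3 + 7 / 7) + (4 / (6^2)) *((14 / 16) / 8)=4099849/487872 = 8.40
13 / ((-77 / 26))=-338/77 = -4.39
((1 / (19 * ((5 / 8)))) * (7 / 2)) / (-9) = -28/855 = -0.03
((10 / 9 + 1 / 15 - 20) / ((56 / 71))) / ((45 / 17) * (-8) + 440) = -146047/2563200 = -0.06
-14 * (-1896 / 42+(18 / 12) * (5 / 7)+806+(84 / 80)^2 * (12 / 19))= -10142911/950 = -10676.75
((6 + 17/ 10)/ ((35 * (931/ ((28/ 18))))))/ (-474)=-11/14184450 = 0.00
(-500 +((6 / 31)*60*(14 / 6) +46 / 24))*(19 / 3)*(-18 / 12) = 3328933/744 = 4474.37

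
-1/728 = -1/728 = 0.00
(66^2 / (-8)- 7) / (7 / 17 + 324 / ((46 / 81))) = -431273/446470 = -0.97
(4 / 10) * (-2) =-4/5 = -0.80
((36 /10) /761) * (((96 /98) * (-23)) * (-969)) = 19255968/186445 = 103.28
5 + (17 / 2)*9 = 163/2 = 81.50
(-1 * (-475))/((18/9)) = 475/2 = 237.50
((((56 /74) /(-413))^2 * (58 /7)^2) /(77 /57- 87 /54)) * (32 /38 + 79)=-39722112/561683717 = -0.07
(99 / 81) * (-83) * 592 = -540496/9 = -60055.11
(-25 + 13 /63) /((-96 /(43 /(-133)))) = -33583/402192 = -0.08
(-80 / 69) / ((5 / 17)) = -3.94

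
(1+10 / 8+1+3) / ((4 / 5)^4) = 15625/1024 = 15.26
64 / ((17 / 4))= 256/17 = 15.06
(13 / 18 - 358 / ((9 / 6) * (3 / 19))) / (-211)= 9065/1266 = 7.16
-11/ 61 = -0.18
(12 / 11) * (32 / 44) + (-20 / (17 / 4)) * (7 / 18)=-19192/18513 = -1.04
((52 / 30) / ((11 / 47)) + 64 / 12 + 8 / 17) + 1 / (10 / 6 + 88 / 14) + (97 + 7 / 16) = 830240933/7494960 = 110.77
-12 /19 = -0.63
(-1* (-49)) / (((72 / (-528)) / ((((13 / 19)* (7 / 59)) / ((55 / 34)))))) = -303212/16815 = -18.03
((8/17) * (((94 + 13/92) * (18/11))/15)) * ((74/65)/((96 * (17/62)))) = 9934167/47526050 = 0.21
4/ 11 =0.36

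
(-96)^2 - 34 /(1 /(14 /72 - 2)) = 166993/18 = 9277.39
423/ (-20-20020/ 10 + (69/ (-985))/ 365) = -16897675/80773291 = -0.21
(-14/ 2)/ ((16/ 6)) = -21/8 = -2.62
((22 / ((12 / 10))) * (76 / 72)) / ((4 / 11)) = 11495/216 = 53.22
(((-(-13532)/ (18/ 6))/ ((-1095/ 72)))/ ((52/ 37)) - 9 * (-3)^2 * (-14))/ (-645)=-4379462/3060525 = -1.43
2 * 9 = 18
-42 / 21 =-2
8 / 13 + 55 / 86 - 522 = -582193/1118 = -520.75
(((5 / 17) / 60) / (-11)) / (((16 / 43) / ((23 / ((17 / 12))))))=-989/50864 = -0.02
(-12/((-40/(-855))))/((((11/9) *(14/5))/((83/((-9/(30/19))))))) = 168075/154 = 1091.40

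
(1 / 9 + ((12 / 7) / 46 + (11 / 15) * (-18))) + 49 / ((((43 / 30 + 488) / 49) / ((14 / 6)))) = -170742647/106378335 = -1.61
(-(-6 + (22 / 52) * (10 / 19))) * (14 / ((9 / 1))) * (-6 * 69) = -918988/247 = -3720.60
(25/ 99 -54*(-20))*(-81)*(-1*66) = 5775030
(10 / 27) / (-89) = -10/2403 = 0.00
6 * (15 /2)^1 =45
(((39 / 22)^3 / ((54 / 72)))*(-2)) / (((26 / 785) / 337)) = -402372945/2662 = -151154.37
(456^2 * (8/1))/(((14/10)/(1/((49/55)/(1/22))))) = 20793600/343 = 60622.74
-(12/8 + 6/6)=-5/2 = -2.50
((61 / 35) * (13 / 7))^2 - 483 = -28363226/60025 = -472.52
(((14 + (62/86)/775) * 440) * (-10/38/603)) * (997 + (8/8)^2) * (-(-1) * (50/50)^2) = -440613008/164217 = -2683.11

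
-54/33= -18/11 = -1.64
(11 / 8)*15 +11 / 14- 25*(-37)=52999/56 = 946.41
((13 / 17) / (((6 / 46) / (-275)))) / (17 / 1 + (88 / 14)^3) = -5640635/928353 = -6.08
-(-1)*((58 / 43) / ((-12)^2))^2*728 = 76531/1198152 = 0.06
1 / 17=0.06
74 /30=37/15 = 2.47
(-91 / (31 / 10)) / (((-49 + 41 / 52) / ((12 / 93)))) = 189280/2409227 = 0.08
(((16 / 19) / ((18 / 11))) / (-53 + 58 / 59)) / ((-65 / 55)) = 5192/620217 = 0.01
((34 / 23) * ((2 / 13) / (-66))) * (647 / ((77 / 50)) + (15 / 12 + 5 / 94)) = -34570435/23805782 = -1.45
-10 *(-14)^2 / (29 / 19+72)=-37240/1397 = -26.66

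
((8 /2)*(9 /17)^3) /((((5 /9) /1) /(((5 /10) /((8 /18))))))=59049/49130 = 1.20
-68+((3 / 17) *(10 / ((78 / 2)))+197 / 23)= -301877/5083 = -59.39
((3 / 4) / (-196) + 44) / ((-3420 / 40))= -34493/67032 = -0.51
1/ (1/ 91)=91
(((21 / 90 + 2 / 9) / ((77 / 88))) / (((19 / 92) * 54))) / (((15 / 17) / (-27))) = -128248/89775 = -1.43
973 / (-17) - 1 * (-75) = 17.76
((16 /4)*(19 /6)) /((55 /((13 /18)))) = 247/1485 = 0.17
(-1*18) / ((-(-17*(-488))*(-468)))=-1/215696 = 0.00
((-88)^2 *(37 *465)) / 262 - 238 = 66586582/131 = 508294.52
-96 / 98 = -48/49 = -0.98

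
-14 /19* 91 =-1274/19 = -67.05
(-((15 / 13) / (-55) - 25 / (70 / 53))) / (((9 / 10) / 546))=379370/33 = 11496.06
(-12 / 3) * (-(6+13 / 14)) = 194/7 = 27.71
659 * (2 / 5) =1318/5 = 263.60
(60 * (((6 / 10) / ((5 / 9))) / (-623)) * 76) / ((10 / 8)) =-98496/15575 = -6.32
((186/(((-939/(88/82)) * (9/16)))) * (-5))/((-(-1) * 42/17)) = 1855040/2425437 = 0.76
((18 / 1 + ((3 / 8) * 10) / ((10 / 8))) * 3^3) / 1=567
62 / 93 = 2/3 = 0.67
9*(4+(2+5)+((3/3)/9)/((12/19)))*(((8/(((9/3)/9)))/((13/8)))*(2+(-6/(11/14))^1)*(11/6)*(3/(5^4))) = -598672/8125 = -73.68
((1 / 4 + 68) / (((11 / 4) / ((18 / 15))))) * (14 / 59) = 22932/3245 = 7.07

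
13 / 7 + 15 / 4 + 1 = 185/28 = 6.61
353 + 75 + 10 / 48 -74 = 8501/24 = 354.21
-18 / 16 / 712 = -9/5696 = 0.00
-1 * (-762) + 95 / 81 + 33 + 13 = 65543/81 = 809.17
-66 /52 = -33/26 = -1.27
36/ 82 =18/41 = 0.44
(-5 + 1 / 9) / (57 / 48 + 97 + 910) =-704/145179 = 0.00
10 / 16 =5/8 = 0.62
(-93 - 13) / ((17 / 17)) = -106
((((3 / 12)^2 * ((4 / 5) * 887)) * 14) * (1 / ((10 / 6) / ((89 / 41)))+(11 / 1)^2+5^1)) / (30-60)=-2634.74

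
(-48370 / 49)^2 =47748100/49 = 974451.02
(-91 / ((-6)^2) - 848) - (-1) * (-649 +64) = -51679/36 = -1435.53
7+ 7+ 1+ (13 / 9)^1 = 148/9 = 16.44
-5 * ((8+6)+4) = -90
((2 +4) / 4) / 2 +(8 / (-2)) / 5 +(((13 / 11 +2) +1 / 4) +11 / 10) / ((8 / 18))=8929/880 = 10.15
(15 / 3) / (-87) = -5/87 = -0.06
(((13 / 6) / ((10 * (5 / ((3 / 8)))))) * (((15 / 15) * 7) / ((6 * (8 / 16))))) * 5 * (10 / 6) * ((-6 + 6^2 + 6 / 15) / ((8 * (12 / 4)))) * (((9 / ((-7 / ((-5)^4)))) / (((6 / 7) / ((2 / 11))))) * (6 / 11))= -216125/5808 = -37.21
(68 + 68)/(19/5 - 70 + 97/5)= -340/117 = -2.91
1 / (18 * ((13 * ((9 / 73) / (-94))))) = -3431/1053 = -3.26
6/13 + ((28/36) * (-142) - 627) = -86227/117 = -736.98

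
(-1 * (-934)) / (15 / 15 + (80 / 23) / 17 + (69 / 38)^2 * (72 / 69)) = 131835034/655653 = 201.07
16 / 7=2.29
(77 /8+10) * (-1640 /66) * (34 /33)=-502.43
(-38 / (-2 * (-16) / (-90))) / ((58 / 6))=11.06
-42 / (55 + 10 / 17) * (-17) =578/45 = 12.84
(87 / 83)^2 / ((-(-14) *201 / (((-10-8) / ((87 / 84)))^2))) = 54432/461563 = 0.12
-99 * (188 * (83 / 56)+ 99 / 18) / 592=-196911/4144 = -47.52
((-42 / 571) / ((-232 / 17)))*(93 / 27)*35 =129115/198708 = 0.65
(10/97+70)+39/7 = 51383/679 = 75.67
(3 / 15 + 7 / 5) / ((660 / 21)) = 0.05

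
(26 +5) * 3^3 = 837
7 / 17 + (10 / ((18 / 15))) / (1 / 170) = 72271/51 = 1417.08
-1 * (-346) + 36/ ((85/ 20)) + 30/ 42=42267/119 = 355.18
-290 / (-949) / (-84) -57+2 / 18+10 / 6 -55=-13180147/119574 = -110.23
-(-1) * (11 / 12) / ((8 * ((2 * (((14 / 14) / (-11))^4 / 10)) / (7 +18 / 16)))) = 52341575/768 = 68153.09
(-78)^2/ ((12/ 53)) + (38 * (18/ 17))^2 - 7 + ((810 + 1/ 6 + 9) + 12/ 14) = 355678633/12138 = 29302.90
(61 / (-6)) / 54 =-61/324 = -0.19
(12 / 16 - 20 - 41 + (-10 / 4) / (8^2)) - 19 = -10149/128 = -79.29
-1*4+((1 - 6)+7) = -2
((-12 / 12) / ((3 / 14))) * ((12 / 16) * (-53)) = 371/2 = 185.50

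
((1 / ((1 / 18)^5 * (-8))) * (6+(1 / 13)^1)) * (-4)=74637936/13 = 5741379.69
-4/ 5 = -0.80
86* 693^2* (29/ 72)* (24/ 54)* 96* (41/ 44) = 661378872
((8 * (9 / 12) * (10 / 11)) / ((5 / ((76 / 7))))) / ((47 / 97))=88464/3619 = 24.44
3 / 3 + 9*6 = 55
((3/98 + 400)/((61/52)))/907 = 1019278/2711023 = 0.38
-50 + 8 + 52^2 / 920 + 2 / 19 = -85118/2185 = -38.96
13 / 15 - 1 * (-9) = 148/15 = 9.87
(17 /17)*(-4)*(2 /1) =-8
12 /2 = 6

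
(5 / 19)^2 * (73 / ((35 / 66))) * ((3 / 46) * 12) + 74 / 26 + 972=742204493/755573 = 982.31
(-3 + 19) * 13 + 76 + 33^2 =1373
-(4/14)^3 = -8/343 = -0.02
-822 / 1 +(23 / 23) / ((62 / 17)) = -50947/62 = -821.73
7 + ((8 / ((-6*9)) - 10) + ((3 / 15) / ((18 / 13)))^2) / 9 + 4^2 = 1594669/72900 = 21.87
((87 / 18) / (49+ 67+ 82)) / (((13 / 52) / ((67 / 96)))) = 1943/28512 = 0.07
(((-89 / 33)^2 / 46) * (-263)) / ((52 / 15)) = -10416115/868296 = -12.00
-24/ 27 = -8/9 = -0.89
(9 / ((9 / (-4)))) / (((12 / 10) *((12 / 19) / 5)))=-475/18 = -26.39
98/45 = 2.18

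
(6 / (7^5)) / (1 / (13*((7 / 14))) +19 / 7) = 26/208887 = 0.00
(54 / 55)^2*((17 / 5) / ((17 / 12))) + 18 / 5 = 89442/15125 = 5.91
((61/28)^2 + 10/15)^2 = 162078361/5531904 = 29.30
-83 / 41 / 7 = -0.29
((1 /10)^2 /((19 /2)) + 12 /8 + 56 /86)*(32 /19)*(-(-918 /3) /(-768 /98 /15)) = -329560623/155230 = -2123.05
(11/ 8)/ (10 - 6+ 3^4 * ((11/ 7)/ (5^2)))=1925/12728 = 0.15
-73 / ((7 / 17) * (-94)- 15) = 1241/913 = 1.36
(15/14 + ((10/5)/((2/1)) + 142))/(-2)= -2017/28 = -72.04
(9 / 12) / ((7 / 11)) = 1.18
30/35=6/7 = 0.86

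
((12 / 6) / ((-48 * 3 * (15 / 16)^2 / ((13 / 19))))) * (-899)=9.72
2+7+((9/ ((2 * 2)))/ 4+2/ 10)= 781/80 = 9.76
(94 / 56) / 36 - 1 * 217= -218689/1008 = -216.95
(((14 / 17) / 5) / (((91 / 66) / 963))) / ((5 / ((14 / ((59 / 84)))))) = 149488416/325975 = 458.59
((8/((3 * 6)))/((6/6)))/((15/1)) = 4/135 = 0.03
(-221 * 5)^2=1221025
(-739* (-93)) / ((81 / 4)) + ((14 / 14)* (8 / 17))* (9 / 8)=1558055/459 = 3394.46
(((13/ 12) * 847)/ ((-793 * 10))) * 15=-847/488 = -1.74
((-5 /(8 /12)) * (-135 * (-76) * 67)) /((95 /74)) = -4015980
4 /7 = 0.57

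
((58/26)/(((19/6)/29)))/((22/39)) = 7569/209 = 36.22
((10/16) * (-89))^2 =198025/64 = 3094.14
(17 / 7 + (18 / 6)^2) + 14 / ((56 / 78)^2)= 2161/56 = 38.59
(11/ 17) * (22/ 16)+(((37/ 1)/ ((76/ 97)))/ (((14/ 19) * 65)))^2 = 419375857/225243200 = 1.86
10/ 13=0.77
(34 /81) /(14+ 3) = 2/81 = 0.02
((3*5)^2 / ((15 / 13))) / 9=65/3 = 21.67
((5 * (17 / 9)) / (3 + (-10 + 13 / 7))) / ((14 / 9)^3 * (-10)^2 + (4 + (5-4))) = -1071/222436 = 0.00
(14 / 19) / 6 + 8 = 8.12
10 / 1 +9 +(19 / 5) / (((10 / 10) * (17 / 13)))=21.91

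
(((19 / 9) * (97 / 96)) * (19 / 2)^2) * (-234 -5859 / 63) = -72520207/1152 = -62951.57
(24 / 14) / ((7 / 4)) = 48/49 = 0.98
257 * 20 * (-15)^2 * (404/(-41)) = -467226000/41 = -11395756.10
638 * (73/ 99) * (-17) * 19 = -1367582/9 = -151953.56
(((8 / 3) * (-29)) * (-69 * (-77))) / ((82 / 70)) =-350744.39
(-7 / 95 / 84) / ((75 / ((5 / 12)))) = -1/205200 = 0.00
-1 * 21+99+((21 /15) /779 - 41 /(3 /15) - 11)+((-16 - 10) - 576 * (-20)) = 44231627/3895 = 11356.00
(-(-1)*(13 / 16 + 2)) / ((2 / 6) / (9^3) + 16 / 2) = 98415/279952 = 0.35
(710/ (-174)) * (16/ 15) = -1136/261 = -4.35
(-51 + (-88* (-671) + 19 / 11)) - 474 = 643772/11 = 58524.73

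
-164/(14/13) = -1066/7 = -152.29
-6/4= -3/2 = -1.50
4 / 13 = 0.31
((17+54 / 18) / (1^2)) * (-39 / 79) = -9.87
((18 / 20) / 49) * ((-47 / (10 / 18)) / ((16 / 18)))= -34263/19600 = -1.75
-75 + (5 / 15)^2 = -674/9 = -74.89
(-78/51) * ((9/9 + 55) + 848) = -23504/17 = -1382.59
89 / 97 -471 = -45598/97 = -470.08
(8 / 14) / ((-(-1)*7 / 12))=48/49 = 0.98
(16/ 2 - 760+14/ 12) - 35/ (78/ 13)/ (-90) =-81083/108 = -750.77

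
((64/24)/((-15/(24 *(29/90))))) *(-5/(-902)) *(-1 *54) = 928/2255 = 0.41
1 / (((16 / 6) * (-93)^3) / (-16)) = 2/268119 = 0.00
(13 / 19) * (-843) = -10959/19 = -576.79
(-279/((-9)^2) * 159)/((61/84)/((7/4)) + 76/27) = -724563/4273 = -169.57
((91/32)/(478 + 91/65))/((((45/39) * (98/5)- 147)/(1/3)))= -845/53155872 = 0.00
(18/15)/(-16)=-0.08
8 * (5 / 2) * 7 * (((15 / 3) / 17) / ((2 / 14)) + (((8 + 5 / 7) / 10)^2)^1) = 234757/595 = 394.55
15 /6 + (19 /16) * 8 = 12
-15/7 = -2.14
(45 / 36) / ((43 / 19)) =95/172 = 0.55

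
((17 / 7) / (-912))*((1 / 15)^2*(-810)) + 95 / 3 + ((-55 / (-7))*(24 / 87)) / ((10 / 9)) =15563917/462840 = 33.63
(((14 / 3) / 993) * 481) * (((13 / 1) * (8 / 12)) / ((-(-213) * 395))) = 175084/751914495 = 0.00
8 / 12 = 2/3 = 0.67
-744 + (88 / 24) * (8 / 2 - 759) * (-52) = 429628/3 = 143209.33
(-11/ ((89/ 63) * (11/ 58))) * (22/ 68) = -20097/1513 = -13.28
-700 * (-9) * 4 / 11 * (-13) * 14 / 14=-327600/11 = -29781.82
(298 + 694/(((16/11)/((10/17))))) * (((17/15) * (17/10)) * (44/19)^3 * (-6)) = -83076.82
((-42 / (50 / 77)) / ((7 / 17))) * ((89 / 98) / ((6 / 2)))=-47.55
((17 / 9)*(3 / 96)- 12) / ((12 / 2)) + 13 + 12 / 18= 20177/1728 = 11.68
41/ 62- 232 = -14343/62 = -231.34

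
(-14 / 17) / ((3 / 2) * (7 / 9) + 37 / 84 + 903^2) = -392/388135449 = 0.00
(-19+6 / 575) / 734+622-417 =86509331/422050 = 204.97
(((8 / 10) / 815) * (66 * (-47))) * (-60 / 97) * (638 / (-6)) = -15832608/79055 = -200.27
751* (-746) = -560246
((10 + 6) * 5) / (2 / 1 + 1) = 80/3 = 26.67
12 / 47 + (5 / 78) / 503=471043/1843998 = 0.26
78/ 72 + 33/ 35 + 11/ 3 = 797/140 = 5.69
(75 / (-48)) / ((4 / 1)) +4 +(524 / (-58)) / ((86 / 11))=195833/79808 = 2.45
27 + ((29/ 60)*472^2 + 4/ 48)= 6462361/60 = 107706.02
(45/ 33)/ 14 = 15/154 = 0.10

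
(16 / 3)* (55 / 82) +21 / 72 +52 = 55.87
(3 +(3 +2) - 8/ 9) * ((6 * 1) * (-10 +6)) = -512/3 = -170.67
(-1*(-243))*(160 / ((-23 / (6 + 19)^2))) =-24300000/23 = -1056521.74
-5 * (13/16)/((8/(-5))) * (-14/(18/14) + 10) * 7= -2275/144 = -15.80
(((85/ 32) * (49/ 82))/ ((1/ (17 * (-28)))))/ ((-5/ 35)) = 3469445/656 = 5288.79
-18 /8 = -9/4 = -2.25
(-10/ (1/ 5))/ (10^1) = -5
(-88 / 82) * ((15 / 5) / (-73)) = 132/2993 = 0.04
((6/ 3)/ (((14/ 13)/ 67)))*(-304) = -264784/7 = -37826.29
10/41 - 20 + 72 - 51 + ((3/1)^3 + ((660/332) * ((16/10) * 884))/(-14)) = -4111410/23821 = -172.60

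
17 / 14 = 1.21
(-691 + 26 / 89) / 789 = -20491/23407 = -0.88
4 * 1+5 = 9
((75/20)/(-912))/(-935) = 1/227392 = 0.00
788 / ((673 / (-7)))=-8.20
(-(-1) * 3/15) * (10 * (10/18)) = 10/9 = 1.11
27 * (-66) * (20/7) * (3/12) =-8910/7 = -1272.86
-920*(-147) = 135240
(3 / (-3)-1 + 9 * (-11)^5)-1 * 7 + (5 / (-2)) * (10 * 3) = -1449543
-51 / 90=-17/30 = -0.57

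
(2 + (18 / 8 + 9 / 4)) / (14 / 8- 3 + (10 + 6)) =26/59 = 0.44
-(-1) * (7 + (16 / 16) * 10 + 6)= 23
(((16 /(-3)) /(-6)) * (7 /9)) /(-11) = -56/891 = -0.06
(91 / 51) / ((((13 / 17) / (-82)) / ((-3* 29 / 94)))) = 8323/47 = 177.09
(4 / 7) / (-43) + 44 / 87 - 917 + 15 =-23607778/26187 = -901.51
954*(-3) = -2862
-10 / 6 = -5/3 = -1.67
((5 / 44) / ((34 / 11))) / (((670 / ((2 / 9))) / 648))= 9/1139 = 0.01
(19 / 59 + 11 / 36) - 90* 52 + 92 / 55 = -546448877/116820 = -4677.70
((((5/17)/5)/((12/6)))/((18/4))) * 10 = 10/153 = 0.07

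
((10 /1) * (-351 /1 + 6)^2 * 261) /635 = 62131050/127 = 489220.87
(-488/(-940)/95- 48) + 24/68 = -18081176/379525 = -47.64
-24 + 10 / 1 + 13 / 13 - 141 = -154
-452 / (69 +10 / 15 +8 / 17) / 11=-23052/39347 = -0.59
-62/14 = -31/7 = -4.43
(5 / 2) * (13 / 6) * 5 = 325/12 = 27.08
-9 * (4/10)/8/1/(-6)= 3/40 = 0.08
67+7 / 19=1280/19 = 67.37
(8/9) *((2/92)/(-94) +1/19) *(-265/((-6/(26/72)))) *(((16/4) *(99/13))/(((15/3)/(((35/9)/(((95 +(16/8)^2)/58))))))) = 10.31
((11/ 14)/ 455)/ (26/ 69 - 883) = -759/387939370 = 0.00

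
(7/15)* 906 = 422.80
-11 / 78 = -0.14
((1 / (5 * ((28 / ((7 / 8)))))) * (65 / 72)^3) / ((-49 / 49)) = -54925/11943936 = 0.00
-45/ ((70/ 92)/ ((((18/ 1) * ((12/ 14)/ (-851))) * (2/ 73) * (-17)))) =-66096/132349 = -0.50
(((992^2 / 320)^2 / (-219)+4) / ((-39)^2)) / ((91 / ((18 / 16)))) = -59099869/168400050 = -0.35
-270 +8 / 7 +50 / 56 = -7503/28 = -267.96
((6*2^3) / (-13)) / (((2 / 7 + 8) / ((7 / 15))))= -392/1885 = -0.21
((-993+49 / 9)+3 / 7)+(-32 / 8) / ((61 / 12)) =-3796553/3843 = -987.91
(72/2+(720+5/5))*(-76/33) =-1743.39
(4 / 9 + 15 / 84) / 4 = 157/1008 = 0.16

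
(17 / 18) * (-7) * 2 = -119/9 = -13.22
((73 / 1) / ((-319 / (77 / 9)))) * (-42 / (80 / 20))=3577/174 = 20.56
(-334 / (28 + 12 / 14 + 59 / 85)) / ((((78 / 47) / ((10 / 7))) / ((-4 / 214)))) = 13343300/73373859 = 0.18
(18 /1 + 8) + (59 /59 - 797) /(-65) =38.25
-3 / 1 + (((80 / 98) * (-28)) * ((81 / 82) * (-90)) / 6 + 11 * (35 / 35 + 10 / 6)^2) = 1069099/2583 = 413.90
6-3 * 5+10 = 1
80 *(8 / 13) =640/13 = 49.23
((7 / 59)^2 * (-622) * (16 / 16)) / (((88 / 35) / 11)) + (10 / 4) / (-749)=-399525195/10429076 = -38.31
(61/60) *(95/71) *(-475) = -550525/852 = -646.16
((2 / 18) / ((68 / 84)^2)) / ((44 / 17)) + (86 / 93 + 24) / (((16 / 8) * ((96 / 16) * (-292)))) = 1779233/30469032 = 0.06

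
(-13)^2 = 169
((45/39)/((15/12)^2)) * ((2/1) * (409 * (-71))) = -2787744/65 = -42888.37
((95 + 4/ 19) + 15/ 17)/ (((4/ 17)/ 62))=481089/19 = 25320.47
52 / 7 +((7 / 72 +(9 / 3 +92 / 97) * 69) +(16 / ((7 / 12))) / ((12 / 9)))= 2098975/6984 = 300.54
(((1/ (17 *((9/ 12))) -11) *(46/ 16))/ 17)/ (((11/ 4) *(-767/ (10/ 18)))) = 64055/131667822 = 0.00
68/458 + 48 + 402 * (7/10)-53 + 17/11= 3502593/12595 = 278.09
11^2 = 121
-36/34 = -18/17 = -1.06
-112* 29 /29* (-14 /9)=174.22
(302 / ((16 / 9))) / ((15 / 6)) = 1359/20 = 67.95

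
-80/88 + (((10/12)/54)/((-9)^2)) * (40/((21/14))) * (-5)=-202330/216513 = -0.93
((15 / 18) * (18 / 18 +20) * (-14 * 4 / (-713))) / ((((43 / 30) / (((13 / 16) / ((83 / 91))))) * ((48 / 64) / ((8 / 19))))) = 23186800/48349243 = 0.48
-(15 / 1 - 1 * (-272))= -287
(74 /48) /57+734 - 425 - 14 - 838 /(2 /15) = -8194283/1368 = -5989.97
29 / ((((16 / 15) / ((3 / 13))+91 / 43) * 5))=11223/13039 = 0.86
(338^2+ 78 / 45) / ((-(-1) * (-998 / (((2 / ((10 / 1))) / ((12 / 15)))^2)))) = -856843/119760 = -7.15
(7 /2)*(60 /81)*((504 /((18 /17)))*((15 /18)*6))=166600/27 = 6170.37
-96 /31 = -3.10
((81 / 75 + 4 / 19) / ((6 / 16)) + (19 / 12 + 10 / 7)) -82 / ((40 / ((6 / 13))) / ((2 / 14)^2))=6.43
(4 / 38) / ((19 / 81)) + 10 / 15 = 1208/1083 = 1.12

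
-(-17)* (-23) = -391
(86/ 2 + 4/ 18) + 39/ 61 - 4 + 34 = 40550/549 = 73.86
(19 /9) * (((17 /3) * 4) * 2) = 2584/27 = 95.70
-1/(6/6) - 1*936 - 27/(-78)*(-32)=-12325/13 = -948.08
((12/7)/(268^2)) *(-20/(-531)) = 5/5561871 = 0.00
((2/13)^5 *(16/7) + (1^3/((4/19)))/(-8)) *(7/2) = -49365585/23762752 = -2.08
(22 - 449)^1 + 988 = 561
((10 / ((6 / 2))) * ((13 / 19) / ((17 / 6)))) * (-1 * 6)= -1560/323 = -4.83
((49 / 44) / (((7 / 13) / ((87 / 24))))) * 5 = 37.49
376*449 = 168824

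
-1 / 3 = -0.33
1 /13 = 0.08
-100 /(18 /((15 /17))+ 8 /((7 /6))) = -1750/477 = -3.67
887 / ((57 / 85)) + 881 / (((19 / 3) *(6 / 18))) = 1740.04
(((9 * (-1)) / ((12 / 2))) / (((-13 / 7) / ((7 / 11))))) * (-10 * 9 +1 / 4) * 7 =-369411/1144 = -322.91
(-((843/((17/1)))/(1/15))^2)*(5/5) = -159896025/289 = -553273.44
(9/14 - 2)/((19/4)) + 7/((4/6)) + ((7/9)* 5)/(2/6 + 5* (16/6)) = 10.50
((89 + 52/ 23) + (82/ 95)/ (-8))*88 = 17526894/2185 = 8021.46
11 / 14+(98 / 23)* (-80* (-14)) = 1536893/322 = 4772.96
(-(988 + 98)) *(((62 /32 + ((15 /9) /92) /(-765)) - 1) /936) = -28661531/26350272 = -1.09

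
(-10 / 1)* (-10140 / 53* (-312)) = -31636800/53 = -596920.75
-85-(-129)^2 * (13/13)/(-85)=9416/85 = 110.78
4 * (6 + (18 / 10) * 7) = 372/5 = 74.40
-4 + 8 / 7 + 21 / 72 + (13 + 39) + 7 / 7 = 8473/168 = 50.43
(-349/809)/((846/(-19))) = 6631/684414 = 0.01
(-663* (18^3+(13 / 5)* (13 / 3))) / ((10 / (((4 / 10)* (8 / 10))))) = -77481716/625 = -123970.75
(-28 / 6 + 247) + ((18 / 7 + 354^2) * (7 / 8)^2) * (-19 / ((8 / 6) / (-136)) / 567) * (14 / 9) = 12249131/24 = 510380.46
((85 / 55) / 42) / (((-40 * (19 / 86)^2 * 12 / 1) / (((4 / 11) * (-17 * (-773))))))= -413061053/55038060 = -7.51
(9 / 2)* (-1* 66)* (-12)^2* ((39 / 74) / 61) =-833976/2257 = -369.51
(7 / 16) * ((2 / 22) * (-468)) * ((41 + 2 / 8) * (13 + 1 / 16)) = -2567565/256 = -10029.55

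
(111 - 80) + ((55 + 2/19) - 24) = 1180/19 = 62.11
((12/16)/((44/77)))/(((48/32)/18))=63/4 = 15.75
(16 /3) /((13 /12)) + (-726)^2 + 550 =6859202/13 = 527630.92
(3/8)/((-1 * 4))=-3/32 = -0.09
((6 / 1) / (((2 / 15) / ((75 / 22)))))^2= 11390625/484 = 23534.35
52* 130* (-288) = -1946880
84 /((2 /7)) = 294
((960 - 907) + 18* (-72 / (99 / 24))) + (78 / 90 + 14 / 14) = -42787/165 = -259.32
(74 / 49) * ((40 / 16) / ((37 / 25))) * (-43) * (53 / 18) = -284875/882 = -322.99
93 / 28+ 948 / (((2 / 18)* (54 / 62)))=9799.32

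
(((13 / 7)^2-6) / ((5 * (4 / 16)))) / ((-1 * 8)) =25/98 = 0.26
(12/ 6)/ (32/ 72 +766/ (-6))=-18/1145 = -0.02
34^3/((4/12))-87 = 117825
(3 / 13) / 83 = 3/1079 = 0.00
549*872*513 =245587464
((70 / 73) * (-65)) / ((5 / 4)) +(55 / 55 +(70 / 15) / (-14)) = -10774/219 = -49.20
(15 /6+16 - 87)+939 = 1741/2 = 870.50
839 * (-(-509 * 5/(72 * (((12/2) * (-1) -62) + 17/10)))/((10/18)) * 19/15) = -8113969/7956 = -1019.86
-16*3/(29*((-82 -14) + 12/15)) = 60/3451 = 0.02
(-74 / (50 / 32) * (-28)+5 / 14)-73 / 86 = 9975052/7525 = 1325.59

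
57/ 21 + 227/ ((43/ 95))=151772/301 = 504.23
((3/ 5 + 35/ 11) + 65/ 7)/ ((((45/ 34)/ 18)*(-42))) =-57018/13475 = -4.23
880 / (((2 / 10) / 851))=3744400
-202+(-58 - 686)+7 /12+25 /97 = -945.16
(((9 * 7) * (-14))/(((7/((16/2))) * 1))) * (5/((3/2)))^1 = -3360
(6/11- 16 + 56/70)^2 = 649636/3025 = 214.76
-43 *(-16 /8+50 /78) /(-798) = -2279/31122 = -0.07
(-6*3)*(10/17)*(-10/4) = 450/17 = 26.47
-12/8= -3/2 = -1.50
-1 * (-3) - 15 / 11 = 18/11 = 1.64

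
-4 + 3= -1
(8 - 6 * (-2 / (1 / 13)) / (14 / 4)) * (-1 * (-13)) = 4784/7 = 683.43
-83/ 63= -1.32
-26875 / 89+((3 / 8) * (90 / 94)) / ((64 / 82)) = -322867385/1070848 = -301.51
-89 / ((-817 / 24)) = 2136/817 = 2.61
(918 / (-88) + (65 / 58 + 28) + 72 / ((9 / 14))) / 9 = 166759/11484 = 14.52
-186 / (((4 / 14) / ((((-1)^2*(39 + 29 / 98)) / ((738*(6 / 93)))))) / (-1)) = 3700811/6888 = 537.28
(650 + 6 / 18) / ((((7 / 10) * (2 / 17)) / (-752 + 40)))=-118074520/21 = -5622596.19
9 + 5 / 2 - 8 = 7/2 = 3.50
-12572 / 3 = -4190.67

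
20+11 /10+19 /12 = 1361/60 = 22.68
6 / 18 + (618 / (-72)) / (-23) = 65/92 = 0.71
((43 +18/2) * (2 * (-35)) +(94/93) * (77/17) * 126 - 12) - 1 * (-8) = -1616392/527 = -3067.16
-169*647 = -109343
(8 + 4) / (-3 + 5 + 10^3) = 2/167 = 0.01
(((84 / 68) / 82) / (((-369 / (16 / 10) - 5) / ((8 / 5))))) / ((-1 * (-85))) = -672/558384125 = 0.00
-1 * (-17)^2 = -289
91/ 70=13/10 = 1.30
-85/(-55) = 17/11 = 1.55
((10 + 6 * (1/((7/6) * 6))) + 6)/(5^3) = 118/875 = 0.13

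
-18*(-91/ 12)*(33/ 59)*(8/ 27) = 4004/177 = 22.62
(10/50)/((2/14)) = 1.40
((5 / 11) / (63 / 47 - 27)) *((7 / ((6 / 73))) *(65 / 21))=-1115075/238788 = -4.67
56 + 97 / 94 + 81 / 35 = 195249/3290 = 59.35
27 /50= 0.54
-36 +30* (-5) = -186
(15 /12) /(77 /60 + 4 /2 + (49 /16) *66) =150/24649 = 0.01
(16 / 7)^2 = 256/49 = 5.22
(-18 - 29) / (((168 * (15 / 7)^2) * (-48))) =329/259200 = 0.00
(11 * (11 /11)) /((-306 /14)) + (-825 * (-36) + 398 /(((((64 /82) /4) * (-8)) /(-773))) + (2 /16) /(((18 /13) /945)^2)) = 348859733/1224 = 285016.12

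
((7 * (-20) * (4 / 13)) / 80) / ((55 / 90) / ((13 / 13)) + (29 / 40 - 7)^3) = 576000/263653481 = 0.00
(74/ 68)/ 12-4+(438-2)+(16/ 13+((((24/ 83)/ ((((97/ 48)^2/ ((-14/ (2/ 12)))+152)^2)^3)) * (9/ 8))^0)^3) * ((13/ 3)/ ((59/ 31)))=10523551/24072 = 437.17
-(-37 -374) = 411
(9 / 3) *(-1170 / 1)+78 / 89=-312312/89 = -3509.12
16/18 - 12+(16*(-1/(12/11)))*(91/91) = -25.78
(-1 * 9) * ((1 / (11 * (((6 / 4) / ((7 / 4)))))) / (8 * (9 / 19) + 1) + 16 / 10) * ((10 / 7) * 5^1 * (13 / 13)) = -104385/1001 = -104.28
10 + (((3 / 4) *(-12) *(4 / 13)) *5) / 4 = 85/13 = 6.54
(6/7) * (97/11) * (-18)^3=-44080.83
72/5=14.40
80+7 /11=887/11 = 80.64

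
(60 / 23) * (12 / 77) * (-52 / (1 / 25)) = -936000/1771 = -528.51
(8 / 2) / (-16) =-1/4 = -0.25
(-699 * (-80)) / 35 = 11184/7 = 1597.71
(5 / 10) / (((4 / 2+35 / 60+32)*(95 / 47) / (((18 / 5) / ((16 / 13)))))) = 16497/788500 = 0.02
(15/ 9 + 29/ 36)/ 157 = 89/5652 = 0.02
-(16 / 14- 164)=1140/7 = 162.86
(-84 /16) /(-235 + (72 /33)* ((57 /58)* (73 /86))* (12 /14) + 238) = -672133/583804 = -1.15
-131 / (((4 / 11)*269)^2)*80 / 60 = -15851/868332 = -0.02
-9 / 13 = -0.69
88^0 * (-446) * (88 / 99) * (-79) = 281872/9 = 31319.11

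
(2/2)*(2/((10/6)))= 1.20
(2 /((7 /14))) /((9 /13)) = 52/9 = 5.78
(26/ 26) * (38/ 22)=19/11 = 1.73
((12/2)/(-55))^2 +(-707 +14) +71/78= -692.08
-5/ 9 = -0.56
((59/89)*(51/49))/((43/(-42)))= -18054/26789 = -0.67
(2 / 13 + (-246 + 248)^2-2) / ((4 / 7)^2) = 343/52 = 6.60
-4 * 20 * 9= -720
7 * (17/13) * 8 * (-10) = -9520/13 = -732.31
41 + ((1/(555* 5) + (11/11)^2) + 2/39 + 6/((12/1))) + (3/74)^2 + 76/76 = 77511783/1779700 = 43.55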